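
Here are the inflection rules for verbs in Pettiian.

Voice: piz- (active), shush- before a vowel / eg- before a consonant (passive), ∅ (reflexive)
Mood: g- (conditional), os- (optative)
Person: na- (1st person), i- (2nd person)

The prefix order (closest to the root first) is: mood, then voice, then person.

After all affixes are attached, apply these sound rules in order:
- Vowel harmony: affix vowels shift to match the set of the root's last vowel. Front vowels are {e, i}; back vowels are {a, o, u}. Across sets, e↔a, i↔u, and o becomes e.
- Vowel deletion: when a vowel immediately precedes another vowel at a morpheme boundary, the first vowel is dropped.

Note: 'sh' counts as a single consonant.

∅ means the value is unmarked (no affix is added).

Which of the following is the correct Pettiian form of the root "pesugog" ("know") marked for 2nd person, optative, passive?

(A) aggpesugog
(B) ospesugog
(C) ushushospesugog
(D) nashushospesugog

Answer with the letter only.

C

Attach mood optative os- → ospesugog.
Attach voice passive shush- (before vowel 'o') → shushospesugog.
Attach person 2nd person i- → ishushospesugog.
Apply vowel harmony: ishushospesugog → ushushospesugog.
Vowel deletion: no change.
So the correct form is ushushospesugog, option (C).
(B) ospesugog is wrong: it uses reflexive instead of passive for voice.
(D) nashushospesugog is wrong: it uses 1st person instead of 2nd person for person.
(A) aggpesugog is wrong: it uses conditional instead of optative for mood.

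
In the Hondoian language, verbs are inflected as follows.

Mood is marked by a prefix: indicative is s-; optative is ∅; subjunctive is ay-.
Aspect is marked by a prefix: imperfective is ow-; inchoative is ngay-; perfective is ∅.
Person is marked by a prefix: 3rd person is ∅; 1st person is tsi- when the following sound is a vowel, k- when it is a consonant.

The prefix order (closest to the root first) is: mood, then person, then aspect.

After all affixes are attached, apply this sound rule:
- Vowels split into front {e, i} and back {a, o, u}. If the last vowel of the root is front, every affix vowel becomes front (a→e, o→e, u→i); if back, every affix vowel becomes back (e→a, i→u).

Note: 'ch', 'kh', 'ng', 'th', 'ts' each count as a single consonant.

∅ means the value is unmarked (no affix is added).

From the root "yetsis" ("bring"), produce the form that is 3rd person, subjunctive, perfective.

eyyetsis

Attach mood subjunctive ay- → ayyetsis.
person = 3rd person: zero marking, form stays ayyetsis.
aspect = perfective: zero marking, form stays ayyetsis.
Apply vowel harmony: ayyetsis → eyyetsis.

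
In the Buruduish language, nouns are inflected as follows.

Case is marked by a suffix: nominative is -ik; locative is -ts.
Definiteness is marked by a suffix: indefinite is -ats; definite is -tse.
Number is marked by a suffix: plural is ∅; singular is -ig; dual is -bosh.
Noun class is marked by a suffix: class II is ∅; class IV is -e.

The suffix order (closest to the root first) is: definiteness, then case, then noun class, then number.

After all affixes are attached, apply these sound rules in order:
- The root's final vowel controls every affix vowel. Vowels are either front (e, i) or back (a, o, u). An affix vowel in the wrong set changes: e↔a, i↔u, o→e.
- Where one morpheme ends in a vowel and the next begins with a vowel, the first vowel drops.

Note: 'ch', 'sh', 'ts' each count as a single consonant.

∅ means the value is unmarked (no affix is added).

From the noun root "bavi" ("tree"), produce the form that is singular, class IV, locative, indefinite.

Attach definiteness indefinite -ats → baviats.
Attach case locative -ts → baviatsts.
Attach noun class class IV -e → baviatstse.
Attach number singular -ig → baviatstseig.
Apply vowel harmony: baviatstseig → bavietstseig.
Apply vowel deletion: bavietstseig → bavetstsig.

bavetstsig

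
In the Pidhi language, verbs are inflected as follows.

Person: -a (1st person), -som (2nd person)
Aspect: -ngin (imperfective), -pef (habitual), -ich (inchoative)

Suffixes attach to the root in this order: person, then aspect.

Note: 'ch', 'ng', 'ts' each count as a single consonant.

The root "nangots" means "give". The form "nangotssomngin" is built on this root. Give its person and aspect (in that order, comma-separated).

2nd person, imperfective

Segment: nangots-som-ngin.
person: -som → 2nd person.
aspect: -ngin → imperfective.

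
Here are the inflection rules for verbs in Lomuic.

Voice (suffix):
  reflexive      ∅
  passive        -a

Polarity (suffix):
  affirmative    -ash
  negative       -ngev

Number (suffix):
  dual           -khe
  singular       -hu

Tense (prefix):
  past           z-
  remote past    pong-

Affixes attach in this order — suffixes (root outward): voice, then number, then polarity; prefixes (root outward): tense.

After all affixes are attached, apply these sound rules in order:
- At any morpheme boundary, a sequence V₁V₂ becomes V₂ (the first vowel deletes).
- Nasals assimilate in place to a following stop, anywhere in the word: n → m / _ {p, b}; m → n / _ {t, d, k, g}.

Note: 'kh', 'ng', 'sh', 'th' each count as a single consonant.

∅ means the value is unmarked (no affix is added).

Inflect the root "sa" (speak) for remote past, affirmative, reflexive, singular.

voice = reflexive: zero marking, form stays sa.
Attach number singular -hu → sahu.
Attach polarity affirmative -ash → sahuash.
Attach tense remote past pong- → pongsahuash.
Apply vowel deletion: pongsahuash → pongsahash.
Nasal assimilation: no change.

pongsahash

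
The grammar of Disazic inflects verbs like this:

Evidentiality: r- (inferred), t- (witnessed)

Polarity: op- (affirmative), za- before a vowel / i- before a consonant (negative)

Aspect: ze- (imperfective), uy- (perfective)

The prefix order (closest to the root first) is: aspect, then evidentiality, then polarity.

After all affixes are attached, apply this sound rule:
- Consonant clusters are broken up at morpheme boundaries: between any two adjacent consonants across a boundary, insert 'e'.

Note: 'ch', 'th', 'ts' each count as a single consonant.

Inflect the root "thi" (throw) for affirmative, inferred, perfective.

Attach aspect perfective uy- → uythi.
Attach evidentiality inferred r- → ruythi.
Attach polarity affirmative op- → opruythi.
Apply epenthesis: opruythi → operuyethi.

operuyethi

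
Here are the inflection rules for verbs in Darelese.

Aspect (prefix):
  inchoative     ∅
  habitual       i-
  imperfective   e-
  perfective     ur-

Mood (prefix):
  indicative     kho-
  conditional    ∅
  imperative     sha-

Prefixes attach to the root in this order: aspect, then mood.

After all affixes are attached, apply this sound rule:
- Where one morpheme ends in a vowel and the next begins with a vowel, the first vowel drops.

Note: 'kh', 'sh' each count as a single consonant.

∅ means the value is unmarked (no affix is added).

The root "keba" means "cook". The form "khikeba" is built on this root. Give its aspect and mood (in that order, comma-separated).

Segment: kho-i-keba.
aspect: i- → habitual.
mood: kho- → indicative.

habitual, indicative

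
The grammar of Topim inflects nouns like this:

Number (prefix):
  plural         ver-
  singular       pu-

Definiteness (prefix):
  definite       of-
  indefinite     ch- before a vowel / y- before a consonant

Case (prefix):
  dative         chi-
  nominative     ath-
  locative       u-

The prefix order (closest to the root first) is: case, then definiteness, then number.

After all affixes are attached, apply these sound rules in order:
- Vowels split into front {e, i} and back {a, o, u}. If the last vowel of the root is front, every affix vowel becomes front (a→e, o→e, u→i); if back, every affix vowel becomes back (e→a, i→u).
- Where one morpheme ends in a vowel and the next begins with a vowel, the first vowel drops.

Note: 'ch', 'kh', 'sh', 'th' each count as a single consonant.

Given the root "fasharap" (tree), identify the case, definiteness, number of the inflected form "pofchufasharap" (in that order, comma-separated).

dative, definite, singular

Segment: pu-of-chi-fasharap.
case: chi- → dative.
definiteness: of- → definite.
number: pu- → singular.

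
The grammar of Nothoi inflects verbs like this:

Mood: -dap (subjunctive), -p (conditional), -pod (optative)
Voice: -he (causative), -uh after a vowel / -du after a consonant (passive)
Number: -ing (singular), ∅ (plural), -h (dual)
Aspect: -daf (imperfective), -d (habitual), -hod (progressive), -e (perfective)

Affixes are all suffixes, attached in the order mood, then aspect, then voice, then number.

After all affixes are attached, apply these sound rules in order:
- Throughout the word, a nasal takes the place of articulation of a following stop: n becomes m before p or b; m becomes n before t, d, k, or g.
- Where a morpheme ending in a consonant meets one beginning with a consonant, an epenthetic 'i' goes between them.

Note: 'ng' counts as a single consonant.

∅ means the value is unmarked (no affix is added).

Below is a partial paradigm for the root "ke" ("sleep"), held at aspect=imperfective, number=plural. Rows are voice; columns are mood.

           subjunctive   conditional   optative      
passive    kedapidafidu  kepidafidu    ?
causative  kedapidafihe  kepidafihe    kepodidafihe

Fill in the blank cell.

kepodidafidu

Attach mood optative -pod → kepod.
Attach aspect imperfective -daf → kepoddaf.
Attach voice passive -du (after consonant 'f') → kepoddafdu.
number = plural: zero marking, form stays kepoddafdu.
Nasal assimilation: no change.
Apply epenthesis: kepoddafdu → kepodidafidu.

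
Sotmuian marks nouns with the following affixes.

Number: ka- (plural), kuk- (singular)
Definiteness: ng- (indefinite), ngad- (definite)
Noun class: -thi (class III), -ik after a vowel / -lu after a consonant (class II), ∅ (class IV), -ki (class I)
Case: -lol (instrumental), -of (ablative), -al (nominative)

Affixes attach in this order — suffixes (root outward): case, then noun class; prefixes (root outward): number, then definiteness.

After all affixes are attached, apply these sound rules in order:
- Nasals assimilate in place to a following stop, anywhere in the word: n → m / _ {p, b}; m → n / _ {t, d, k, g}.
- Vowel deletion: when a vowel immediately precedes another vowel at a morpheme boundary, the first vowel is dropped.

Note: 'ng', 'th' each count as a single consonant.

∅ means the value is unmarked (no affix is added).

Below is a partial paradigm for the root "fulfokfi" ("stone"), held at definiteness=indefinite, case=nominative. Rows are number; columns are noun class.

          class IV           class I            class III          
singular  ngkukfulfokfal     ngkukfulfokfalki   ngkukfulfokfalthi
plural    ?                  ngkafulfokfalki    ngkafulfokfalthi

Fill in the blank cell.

Attach number plural ka- → kafulfokfi.
Attach definiteness indefinite ng- → ngkafulfokfi.
Attach case nominative -al → ngkafulfokfial.
noun class = class IV: zero marking, form stays ngkafulfokfial.
Nasal assimilation: no change.
Apply vowel deletion: ngkafulfokfial → ngkafulfokfal.

ngkafulfokfal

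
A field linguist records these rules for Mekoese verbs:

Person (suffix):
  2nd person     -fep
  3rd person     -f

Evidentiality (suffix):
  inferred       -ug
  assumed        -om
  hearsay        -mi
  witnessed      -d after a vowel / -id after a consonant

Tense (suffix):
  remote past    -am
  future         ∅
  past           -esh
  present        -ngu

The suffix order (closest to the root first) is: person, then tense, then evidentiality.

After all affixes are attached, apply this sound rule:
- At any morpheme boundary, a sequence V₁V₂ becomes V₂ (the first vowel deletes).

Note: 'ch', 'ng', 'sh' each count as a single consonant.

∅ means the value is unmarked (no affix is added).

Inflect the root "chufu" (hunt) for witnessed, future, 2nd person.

Attach person 2nd person -fep → chufufep.
tense = future: zero marking, form stays chufufep.
Attach evidentiality witnessed -id (after consonant 'p') → chufufepid.
Vowel deletion: no change.

chufufepid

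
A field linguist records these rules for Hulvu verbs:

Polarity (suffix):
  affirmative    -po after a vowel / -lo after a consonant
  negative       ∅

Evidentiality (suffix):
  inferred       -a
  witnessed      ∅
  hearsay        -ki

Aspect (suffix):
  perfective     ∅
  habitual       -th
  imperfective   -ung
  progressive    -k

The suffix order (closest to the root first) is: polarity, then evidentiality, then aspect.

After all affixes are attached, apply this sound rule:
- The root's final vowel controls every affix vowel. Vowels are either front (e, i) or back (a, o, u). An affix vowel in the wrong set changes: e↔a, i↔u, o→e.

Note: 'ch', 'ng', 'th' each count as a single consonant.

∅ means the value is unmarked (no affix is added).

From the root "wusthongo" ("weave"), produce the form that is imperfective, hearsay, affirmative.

wusthongopokuung

Attach polarity affirmative -po (after vowel 'o') → wusthongopo.
Attach evidentiality hearsay -ki → wusthongopoki.
Attach aspect imperfective -ung → wusthongopokiung.
Apply vowel harmony: wusthongopokiung → wusthongopokuung.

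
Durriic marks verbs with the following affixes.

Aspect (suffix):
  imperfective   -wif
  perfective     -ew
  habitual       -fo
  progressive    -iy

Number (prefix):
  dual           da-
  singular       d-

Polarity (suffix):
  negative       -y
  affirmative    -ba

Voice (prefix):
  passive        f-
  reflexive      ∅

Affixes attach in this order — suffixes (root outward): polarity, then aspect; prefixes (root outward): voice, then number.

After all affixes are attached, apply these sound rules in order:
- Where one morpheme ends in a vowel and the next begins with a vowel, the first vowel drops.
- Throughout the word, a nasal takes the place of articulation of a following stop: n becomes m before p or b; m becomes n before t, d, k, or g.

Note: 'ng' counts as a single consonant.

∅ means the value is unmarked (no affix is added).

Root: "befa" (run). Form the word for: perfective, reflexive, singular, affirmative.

Attach polarity affirmative -ba → befaba.
Attach aspect perfective -ew → befabaew.
voice = reflexive: zero marking, form stays befabaew.
Attach number singular d- → dbefabaew.
Apply vowel deletion: dbefabaew → dbefabew.
Nasal assimilation: no change.

dbefabew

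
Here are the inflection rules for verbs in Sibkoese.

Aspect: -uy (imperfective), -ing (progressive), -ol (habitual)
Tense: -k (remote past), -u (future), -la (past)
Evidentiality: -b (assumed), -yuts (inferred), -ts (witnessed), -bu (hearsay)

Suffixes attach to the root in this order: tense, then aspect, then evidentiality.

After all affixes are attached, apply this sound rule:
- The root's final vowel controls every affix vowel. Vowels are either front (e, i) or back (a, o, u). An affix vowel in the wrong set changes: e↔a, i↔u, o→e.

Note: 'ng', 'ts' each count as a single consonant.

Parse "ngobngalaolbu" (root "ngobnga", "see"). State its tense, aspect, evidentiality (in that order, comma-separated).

past, habitual, hearsay

Segment: ngobnga-la-ol-bu.
tense: -la → past.
aspect: -ol → habitual.
evidentiality: -bu → hearsay.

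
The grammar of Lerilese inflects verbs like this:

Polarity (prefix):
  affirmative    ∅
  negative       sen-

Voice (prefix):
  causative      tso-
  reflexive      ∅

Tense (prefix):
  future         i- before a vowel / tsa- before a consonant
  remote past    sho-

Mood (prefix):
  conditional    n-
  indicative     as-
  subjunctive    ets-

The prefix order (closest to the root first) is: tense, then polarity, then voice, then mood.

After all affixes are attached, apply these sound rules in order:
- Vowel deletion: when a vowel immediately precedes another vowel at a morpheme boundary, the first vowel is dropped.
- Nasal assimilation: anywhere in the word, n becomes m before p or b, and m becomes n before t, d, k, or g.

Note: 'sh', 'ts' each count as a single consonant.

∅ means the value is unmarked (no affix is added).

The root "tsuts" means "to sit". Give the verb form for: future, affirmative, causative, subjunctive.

etstsotsatsuts

Attach tense future tsa- (before consonant 'ts') → tsatsuts.
polarity = affirmative: zero marking, form stays tsatsuts.
Attach voice causative tso- → tsotsatsuts.
Attach mood subjunctive ets- → etstsotsatsuts.
Vowel deletion: no change.
Nasal assimilation: no change.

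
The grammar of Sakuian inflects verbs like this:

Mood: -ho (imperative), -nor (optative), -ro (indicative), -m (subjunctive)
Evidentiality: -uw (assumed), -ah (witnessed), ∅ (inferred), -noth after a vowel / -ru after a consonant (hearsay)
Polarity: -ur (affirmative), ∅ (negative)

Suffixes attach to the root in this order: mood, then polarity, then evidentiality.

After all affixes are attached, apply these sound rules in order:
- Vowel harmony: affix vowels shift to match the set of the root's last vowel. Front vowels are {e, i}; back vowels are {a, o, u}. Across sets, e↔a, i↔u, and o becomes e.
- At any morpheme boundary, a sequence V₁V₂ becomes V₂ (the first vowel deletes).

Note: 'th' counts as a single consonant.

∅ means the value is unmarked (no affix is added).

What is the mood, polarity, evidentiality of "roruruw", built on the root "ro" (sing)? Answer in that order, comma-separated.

Segment: ro-ro-ur-uw.
mood: -ro → indicative.
polarity: -ur → affirmative.
evidentiality: -uw → assumed.

indicative, affirmative, assumed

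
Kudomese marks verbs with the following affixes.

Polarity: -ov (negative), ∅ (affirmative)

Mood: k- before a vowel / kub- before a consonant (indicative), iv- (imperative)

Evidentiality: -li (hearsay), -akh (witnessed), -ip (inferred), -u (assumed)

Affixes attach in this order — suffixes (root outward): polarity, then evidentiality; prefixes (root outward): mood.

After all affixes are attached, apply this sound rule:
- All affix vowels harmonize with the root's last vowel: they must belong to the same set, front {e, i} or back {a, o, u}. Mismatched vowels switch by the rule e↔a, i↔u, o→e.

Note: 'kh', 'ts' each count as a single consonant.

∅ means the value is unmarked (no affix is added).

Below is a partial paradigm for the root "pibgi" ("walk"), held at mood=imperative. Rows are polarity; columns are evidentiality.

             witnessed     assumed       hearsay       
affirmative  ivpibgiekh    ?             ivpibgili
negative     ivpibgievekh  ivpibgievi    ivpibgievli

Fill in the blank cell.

Attach mood imperative iv- → ivpibgi.
polarity = affirmative: zero marking, form stays ivpibgi.
Attach evidentiality assumed -u → ivpibgiu.
Apply vowel harmony: ivpibgiu → ivpibgii.

ivpibgii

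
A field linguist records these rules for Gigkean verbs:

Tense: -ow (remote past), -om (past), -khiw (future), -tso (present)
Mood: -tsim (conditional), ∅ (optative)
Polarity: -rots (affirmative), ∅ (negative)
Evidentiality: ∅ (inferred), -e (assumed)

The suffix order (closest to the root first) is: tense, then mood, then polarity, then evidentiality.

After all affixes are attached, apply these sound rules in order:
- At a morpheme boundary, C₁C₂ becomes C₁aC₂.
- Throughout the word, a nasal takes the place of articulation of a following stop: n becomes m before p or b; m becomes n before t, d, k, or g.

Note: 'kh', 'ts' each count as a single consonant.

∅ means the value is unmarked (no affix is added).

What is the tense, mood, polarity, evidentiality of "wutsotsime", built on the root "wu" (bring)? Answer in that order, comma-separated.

Segment: wu-tso-tsim-e.
tense: -tso → present.
mood: -tsim → conditional.
polarity: ∅ → negative.
evidentiality: -e → assumed.

present, conditional, negative, assumed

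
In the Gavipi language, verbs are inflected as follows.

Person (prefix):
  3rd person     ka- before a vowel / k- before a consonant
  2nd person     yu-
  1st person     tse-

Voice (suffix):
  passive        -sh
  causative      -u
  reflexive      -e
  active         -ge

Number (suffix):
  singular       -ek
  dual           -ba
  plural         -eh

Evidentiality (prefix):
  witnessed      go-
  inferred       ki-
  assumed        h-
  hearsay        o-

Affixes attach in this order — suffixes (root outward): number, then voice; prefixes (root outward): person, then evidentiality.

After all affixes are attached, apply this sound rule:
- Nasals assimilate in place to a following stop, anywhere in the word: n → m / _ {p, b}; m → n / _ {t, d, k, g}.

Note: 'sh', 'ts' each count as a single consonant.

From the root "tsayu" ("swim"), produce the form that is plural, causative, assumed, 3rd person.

Attach number plural -eh → tsayueh.
Attach voice causative -u → tsayuehu.
Attach person 3rd person k- (before consonant 'ts') → ktsayuehu.
Attach evidentiality assumed h- → hktsayuehu.
Nasal assimilation: no change.

hktsayuehu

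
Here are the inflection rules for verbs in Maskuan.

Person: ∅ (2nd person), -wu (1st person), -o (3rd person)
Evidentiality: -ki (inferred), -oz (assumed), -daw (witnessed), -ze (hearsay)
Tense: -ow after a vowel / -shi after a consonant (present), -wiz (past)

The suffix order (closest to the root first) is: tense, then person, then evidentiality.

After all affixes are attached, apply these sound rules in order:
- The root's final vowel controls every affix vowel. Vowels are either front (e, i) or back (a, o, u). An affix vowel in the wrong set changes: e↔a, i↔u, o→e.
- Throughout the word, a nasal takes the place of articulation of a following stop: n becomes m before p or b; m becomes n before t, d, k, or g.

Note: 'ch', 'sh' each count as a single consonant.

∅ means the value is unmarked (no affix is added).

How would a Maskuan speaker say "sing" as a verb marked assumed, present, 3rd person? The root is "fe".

Attach tense present -ow (after vowel 'e') → feow.
Attach person 3rd person -o → feowo.
Attach evidentiality assumed -oz → feowooz.
Apply vowel harmony: feowooz → feeweez.
Nasal assimilation: no change.

feeweez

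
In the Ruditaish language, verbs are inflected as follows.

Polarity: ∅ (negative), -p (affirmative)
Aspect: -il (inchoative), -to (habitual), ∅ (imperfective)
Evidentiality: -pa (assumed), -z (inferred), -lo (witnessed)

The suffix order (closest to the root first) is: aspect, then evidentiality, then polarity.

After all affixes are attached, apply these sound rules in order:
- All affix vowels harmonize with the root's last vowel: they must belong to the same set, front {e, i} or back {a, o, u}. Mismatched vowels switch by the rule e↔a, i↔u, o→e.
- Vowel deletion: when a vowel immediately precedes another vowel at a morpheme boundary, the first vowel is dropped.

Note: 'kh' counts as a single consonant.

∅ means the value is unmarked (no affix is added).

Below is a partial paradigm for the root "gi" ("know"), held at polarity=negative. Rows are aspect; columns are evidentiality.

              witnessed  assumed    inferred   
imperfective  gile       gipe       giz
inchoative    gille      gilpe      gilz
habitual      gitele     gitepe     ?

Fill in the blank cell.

gitez

Attach aspect habitual -to → gito.
Attach evidentiality inferred -z → gitoz.
polarity = negative: zero marking, form stays gitoz.
Apply vowel harmony: gitoz → gitez.
Vowel deletion: no change.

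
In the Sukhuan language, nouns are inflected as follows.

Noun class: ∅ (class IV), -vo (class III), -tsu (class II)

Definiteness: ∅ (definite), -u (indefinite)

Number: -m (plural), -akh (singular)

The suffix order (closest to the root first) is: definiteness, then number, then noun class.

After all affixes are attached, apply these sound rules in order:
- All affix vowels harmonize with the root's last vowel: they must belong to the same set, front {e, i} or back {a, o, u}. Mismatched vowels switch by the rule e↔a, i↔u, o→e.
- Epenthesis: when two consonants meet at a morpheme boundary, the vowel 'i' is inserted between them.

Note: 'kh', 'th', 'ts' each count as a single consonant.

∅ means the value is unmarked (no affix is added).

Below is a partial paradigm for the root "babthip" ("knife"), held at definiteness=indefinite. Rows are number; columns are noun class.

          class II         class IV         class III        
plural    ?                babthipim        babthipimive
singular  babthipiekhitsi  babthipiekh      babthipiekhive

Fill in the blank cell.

Attach definiteness indefinite -u → babthipu.
Attach number plural -m → babthipum.
Attach noun class class II -tsu → babthipumtsu.
Apply vowel harmony: babthipumtsu → babthipimtsi.
Apply epenthesis: babthipimtsi → babthipimitsi.

babthipimitsi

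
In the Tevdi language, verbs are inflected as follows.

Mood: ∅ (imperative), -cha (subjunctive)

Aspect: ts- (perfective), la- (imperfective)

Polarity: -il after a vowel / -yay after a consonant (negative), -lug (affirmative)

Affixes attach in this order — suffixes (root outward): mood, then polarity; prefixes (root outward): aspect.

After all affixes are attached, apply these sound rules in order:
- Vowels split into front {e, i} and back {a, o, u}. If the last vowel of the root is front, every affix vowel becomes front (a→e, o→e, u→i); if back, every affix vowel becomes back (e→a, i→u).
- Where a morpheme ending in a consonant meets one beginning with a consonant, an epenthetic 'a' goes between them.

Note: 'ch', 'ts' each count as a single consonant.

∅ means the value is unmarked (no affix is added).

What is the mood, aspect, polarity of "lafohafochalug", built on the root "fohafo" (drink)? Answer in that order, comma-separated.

subjunctive, imperfective, affirmative

Segment: la-fohafo-cha-lug.
mood: -cha → subjunctive.
aspect: la- → imperfective.
polarity: -lug → affirmative.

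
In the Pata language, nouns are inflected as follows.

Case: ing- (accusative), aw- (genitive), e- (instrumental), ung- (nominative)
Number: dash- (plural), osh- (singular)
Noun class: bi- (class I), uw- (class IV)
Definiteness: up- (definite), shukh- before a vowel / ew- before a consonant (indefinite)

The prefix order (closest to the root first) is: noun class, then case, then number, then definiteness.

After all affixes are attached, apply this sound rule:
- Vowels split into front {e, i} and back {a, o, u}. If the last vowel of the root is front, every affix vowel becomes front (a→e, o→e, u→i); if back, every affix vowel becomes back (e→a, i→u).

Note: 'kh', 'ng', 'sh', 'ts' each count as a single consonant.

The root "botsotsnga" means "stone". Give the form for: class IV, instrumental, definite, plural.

updashauwbotsotsnga

Attach noun class class IV uw- → uwbotsotsnga.
Attach case instrumental e- → euwbotsotsnga.
Attach number plural dash- → dasheuwbotsotsnga.
Attach definiteness definite up- → updasheuwbotsotsnga.
Apply vowel harmony: updasheuwbotsotsnga → updashauwbotsotsnga.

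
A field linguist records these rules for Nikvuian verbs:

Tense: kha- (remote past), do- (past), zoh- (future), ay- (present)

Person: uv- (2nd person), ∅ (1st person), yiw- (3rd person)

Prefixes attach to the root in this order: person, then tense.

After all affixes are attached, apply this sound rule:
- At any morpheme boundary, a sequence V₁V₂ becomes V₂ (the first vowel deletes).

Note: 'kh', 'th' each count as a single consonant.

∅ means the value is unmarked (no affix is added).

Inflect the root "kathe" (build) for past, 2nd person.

duvkathe

Attach person 2nd person uv- → uvkathe.
Attach tense past do- → douvkathe.
Apply vowel deletion: douvkathe → duvkathe.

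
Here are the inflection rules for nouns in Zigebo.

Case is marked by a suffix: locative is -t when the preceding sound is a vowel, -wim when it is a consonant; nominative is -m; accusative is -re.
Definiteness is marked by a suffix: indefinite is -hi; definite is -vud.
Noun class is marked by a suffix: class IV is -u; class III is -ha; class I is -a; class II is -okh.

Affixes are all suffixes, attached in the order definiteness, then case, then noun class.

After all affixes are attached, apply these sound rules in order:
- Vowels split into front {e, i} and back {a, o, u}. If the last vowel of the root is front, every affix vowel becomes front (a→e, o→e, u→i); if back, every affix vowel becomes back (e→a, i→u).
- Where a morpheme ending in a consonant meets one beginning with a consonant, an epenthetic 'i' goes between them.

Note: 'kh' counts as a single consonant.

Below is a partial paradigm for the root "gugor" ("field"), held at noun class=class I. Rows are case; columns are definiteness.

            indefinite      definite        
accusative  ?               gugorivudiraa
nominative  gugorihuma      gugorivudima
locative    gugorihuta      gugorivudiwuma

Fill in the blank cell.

gugorihuraa

Attach definiteness indefinite -hi → gugorhi.
Attach case accusative -re → gugorhire.
Attach noun class class I -a → gugorhirea.
Apply vowel harmony: gugorhirea → gugorhuraa.
Apply epenthesis: gugorhuraa → gugorihuraa.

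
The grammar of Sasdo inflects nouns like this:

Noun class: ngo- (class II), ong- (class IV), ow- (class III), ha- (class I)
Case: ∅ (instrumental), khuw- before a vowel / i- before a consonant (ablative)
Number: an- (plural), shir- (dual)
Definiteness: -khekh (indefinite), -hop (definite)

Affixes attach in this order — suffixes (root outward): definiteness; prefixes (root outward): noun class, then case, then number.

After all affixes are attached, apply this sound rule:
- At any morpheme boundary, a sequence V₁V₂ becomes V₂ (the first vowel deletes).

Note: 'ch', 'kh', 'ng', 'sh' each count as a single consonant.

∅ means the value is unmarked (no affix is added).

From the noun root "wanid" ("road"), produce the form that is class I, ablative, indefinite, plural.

Attach noun class class I ha- → hawanid.
Attach case ablative i- (before consonant 'h') → ihawanid.
Attach definiteness indefinite -khekh → ihawanidkhekh.
Attach number plural an- → anihawanidkhekh.
Vowel deletion: no change.

anihawanidkhekh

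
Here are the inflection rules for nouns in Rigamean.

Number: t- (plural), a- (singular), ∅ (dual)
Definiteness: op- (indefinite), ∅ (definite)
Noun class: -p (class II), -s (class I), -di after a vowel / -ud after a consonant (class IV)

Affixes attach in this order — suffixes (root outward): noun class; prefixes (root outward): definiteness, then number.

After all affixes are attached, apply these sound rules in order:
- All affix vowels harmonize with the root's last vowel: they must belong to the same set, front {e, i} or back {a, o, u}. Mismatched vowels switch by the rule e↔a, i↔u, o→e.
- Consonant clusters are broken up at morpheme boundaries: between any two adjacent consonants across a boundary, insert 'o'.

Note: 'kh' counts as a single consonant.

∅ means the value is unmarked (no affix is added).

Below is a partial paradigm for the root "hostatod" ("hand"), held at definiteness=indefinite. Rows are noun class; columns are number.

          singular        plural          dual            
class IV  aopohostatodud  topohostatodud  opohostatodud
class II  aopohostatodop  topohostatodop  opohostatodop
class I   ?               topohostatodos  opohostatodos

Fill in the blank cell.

Attach definiteness indefinite op- → ophostatod.
Attach number singular a- → aophostatod.
Attach noun class class I -s → aophostatods.
Vowel harmony: no change.
Apply epenthesis: aophostatods → aopohostatodos.

aopohostatodos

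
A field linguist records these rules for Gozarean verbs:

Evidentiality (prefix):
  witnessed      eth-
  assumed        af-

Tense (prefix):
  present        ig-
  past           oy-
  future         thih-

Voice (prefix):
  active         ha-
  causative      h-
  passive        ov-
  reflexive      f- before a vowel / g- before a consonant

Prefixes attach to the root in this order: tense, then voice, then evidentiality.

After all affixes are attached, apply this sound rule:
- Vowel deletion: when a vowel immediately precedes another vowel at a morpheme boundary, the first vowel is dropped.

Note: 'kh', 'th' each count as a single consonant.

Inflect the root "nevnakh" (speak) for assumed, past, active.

afhoynevnakh

Attach tense past oy- → oynevnakh.
Attach voice active ha- → haoynevnakh.
Attach evidentiality assumed af- → afhaoynevnakh.
Apply vowel deletion: afhaoynevnakh → afhoynevnakh.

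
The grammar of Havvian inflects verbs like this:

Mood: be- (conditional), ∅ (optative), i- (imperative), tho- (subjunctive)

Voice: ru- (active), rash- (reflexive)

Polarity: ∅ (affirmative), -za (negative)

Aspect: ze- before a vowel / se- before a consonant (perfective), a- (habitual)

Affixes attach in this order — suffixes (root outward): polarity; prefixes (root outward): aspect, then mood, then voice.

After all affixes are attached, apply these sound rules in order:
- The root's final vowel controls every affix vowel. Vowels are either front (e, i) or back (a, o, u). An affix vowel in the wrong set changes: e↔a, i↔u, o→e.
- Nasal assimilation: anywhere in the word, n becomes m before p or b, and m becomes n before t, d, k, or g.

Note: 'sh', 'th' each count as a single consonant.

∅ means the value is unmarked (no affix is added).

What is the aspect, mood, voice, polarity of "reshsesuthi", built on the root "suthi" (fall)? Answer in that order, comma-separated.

Segment: rash-se-suthi.
aspect: ze/se- → perfective.
mood: ∅ → optative.
voice: rash- → reflexive.
polarity: ∅ → affirmative.

perfective, optative, reflexive, affirmative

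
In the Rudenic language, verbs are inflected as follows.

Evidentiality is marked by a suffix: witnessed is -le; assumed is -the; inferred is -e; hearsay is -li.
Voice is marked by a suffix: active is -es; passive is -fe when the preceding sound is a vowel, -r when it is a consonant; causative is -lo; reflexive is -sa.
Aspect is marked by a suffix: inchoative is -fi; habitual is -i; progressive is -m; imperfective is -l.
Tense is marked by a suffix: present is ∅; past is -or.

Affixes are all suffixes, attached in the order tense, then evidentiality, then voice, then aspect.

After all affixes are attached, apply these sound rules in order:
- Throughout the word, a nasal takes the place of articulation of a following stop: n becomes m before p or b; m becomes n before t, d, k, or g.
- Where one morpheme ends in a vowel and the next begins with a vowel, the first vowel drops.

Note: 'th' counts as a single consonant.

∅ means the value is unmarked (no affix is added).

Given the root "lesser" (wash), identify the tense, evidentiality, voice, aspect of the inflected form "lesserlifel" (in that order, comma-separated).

Segment: lesser-li-fe-l.
tense: ∅ → present.
evidentiality: -li → hearsay.
voice: -fe/r → passive.
aspect: -l → imperfective.

present, hearsay, passive, imperfective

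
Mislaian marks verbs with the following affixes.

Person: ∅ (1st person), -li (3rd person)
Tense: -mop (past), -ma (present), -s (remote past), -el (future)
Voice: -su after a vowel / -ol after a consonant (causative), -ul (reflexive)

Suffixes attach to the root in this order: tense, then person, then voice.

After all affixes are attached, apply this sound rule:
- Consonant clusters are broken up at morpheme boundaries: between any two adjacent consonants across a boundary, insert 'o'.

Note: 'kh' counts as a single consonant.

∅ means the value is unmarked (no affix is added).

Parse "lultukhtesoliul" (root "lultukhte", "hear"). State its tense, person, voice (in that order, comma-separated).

Segment: lultukhte-s-li-ul.
tense: -s → remote past.
person: -li → 3rd person.
voice: -ul → reflexive.

remote past, 3rd person, reflexive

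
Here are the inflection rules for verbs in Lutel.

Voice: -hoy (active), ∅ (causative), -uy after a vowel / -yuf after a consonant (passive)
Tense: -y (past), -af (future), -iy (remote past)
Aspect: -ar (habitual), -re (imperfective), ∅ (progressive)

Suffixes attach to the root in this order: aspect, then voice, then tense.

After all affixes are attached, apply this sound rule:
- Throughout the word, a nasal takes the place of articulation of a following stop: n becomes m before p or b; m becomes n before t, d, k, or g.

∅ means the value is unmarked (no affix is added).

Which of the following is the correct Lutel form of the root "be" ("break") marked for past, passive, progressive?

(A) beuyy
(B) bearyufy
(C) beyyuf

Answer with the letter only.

A

aspect = progressive: zero marking, form stays be.
Attach voice passive -uy (after vowel 'e') → beuy.
Attach tense past -y → beuyy.
Nasal assimilation: no change.
So the correct form is beuyy, option (A).
(B) bearyufy is wrong: it uses habitual instead of progressive for aspect.
(C) beyyuf is wrong: it has the affixes in the wrong order.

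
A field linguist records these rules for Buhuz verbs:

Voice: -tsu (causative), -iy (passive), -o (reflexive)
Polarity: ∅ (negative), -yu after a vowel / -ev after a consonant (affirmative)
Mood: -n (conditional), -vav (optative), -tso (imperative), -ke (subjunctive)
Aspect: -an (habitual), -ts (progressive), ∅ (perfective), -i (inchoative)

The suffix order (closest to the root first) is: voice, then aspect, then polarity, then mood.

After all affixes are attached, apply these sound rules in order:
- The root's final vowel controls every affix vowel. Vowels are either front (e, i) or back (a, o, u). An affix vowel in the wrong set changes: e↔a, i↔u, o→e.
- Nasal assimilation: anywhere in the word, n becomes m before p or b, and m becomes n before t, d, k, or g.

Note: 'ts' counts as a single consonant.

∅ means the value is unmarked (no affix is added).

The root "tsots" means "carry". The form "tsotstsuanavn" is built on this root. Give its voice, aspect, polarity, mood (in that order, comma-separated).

causative, habitual, affirmative, conditional

Segment: tsots-tsu-an-ev-n.
voice: -tsu → causative.
aspect: -an → habitual.
polarity: -yu/ev → affirmative.
mood: -n → conditional.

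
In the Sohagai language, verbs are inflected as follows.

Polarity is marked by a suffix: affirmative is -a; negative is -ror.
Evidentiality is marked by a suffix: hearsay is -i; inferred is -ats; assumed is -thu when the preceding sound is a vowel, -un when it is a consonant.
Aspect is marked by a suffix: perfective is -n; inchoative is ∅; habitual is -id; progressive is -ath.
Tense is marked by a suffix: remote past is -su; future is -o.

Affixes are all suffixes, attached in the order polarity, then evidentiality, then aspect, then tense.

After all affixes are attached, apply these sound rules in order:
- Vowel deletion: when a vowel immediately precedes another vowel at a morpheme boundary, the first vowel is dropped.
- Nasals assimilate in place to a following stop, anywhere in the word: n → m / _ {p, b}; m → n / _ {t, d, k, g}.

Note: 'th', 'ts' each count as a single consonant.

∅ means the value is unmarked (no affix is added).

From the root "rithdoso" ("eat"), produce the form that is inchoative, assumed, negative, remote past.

rithdosororunsu

Attach polarity negative -ror → rithdosoror.
Attach evidentiality assumed -un (after consonant 'r') → rithdosororun.
aspect = inchoative: zero marking, form stays rithdosororun.
Attach tense remote past -su → rithdosororunsu.
Vowel deletion: no change.
Nasal assimilation: no change.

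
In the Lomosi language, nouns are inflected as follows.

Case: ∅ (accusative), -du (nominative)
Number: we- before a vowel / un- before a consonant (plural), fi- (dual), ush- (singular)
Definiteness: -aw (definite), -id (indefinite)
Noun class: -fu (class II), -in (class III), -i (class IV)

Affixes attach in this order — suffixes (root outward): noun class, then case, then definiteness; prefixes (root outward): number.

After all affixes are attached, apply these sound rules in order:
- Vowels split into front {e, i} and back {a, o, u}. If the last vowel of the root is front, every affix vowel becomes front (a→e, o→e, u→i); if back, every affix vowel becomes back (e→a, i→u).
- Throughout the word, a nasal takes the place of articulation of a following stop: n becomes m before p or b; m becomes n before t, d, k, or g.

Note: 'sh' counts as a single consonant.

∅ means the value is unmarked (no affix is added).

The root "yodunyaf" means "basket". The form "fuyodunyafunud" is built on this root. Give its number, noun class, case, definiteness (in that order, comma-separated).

Segment: fi-yodunyaf-in-id.
number: fi- → dual.
noun class: -in → class III.
case: ∅ → accusative.
definiteness: -id → indefinite.

dual, class III, accusative, indefinite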